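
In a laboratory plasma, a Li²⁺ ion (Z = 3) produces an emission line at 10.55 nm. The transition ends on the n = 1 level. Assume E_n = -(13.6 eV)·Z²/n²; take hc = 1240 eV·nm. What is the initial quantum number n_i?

n_i = 5

The photon energy is ΔE = hc/λ = 1240 / 10.55 = 117.5 eV.
With Z = 3, ΔE = 122.4 × (1/n_f² − 1/n_i²), so 1/n_f² − 1/n_i² = 0.9603.
With n_f = 1: 1/n_i² = 1/1 − 0.9603 = 0.03974, so n_i ≈ 5.02.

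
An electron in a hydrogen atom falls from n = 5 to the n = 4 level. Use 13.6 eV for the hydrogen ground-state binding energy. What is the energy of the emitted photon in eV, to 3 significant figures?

E_5 = −13.60/25 = −0.5440 eV and E_4 = −13.60/16 = −0.8500 eV.
The photon energy is |E_5 − E_4| = 0.306 eV.

0.306 eV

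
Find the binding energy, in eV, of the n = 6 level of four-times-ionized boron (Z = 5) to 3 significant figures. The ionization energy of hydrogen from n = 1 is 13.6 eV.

9.44 eV

E_n = −13.6 Z²/n² = −340.0/n² eV for Z = 5.
E_6 = −340.0/36 = −9.44 eV, so ionization (to E = 0) requires 9.44 eV.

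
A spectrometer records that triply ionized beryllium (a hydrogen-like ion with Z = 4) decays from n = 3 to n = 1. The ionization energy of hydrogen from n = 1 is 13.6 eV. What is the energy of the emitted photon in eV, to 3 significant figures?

The Bohr energies scale as Z², so for Z = 4: E_n = −217.6/n² eV.
E_3 = −217.6/9 = −24.18 eV and E_1 = −217.6/1 = −217.6 eV.
The photon energy is |E_3 − E_1| = 193 eV.

193 eV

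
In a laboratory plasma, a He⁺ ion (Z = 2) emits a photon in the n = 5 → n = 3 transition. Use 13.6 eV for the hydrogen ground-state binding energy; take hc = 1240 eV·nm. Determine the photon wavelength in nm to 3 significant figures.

For Z = 2 the level energies scale as Z², so the effective Rydberg energy is 13.6 × 4 = 54.40 eV.
ΔE = 54.40 × (1/3² − 1/5²) = 54.40 × 0.07111 = 3.868 eV.
λ = hc/ΔE = 1240 / 3.868 = 321 nm.

321 nm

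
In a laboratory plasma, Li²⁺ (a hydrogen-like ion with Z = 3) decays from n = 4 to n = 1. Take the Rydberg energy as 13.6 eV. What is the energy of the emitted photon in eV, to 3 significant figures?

The Bohr energies scale as Z², so for Z = 3: E_n = −122.4/n² eV.
E_4 = −122.4/16 = −7.650 eV and E_1 = −122.4/1 = −122.4 eV.
The photon energy is |E_4 − E_1| = 115 eV.

115 eV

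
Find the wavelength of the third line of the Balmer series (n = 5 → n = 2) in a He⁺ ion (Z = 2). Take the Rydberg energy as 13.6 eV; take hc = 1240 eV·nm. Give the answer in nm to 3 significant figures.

The Balmer series terminates on n_f = 2; the third line has n_i = 2+3 = 5.
ΔE = 54.40 × (1/2² − 1/5²) = 11.42 eV.
λ = 1240 / 11.42 = 109 nm.

109 nm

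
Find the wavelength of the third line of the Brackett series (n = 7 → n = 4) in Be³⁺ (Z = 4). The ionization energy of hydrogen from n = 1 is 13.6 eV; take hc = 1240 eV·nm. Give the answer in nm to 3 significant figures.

The Brackett series terminates on n_f = 4; the third line has n_i = 4+3 = 7.
ΔE = 217.6 × (1/4² − 1/7²) = 9.159 eV.
λ = 1240 / 9.159 = 135 nm.

135 nm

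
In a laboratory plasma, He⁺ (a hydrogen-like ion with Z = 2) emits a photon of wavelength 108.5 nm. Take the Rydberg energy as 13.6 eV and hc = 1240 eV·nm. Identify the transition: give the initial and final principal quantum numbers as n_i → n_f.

The photon energy is ΔE = hc/λ = 1240 / 108.5 = 11.43 eV.
With Z = 2, ΔE = 54.40 × (1/n_f² − 1/n_i²), so 1/n_f² − 1/n_i² = 0.2101.
Trying n_f = 2 gives 1/n_i² = 0.03992, i.e. n_i ≈ 5; this pair matches.

n_i = 5, n_f = 2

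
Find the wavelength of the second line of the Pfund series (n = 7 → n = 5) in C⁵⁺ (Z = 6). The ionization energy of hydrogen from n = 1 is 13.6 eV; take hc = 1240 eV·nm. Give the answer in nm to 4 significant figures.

129.3 nm

The Pfund series terminates on n_f = 5; the second line has n_i = 5+2 = 7.
ΔE = 489.6 × (1/5² − 1/7²) = 9.592 eV.
λ = 1240 / 9.592 = 129.3 nm.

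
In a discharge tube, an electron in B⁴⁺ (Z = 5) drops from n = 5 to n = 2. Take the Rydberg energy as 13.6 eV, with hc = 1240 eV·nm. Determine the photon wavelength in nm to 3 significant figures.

17.4 nm

For Z = 5 the level energies scale as Z², so the effective Rydberg energy is 13.6 × 25 = 340.0 eV.
ΔE = 340.0 × (1/2² − 1/5²) = 340.0 × 0.2100 = 71.40 eV.
λ = hc/ΔE = 1240 / 71.40 = 17.4 nm.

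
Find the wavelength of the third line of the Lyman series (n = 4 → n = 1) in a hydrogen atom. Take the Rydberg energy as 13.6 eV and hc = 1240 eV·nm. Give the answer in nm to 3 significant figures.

The Lyman series terminates on n_f = 1; the third line has n_i = 1+3 = 4.
ΔE = 13.60 × (1/1² − 1/4²) = 12.75 eV.
λ = 1240 / 12.75 = 97.3 nm.

97.3 nm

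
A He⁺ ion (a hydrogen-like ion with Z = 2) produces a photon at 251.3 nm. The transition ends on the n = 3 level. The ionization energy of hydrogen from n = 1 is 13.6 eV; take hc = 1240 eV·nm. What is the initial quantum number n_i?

The photon energy is ΔE = hc/λ = 1240 / 251.3 = 4.934 eV.
With Z = 2, ΔE = 54.40 × (1/n_f² − 1/n_i²), so 1/n_f² − 1/n_i² = 0.09070.
With n_f = 3: 1/n_i² = 1/9 − 0.09070 = 0.02041, so n_i ≈ 7.00.

n_i = 7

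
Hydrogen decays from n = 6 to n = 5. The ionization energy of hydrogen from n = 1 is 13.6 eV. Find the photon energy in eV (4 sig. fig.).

E_6 = −13.60/36 = −0.3778 eV and E_5 = −13.60/25 = −0.5440 eV.
The photon energy is |E_6 − E_5| = 0.1662 eV.

0.1662 eV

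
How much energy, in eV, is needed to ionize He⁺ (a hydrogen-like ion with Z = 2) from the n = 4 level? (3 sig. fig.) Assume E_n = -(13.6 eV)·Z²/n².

3.40 eV

E_n = −13.6 Z²/n² = −54.40/n² eV for Z = 2.
E_4 = −54.40/16 = −3.40 eV, so ionization (to E = 0) requires 3.40 eV.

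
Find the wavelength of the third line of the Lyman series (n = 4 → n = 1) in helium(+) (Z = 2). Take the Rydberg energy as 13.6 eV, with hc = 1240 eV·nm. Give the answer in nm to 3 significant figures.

The Lyman series terminates on n_f = 1; the third line has n_i = 1+3 = 4.
ΔE = 54.40 × (1/1² − 1/4²) = 51.00 eV.
λ = 1240 / 51.00 = 24.3 nm.

24.3 nm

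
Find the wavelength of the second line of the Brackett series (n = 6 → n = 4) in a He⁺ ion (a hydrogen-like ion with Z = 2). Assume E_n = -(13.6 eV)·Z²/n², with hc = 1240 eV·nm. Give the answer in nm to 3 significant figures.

656 nm

The Brackett series terminates on n_f = 4; the second line has n_i = 4+2 = 6.
ΔE = 54.40 × (1/4² − 1/6²) = 1.889 eV.
λ = 1240 / 1.889 = 656 nm.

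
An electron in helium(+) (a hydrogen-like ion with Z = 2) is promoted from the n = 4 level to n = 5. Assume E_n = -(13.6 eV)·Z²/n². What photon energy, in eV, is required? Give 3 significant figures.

The Bohr energies scale as Z², so for Z = 2: E_n = −54.40/n² eV.
E_5 = −54.40/25 = −2.176 eV and E_4 = −54.40/16 = −3.400 eV.
The photon energy is |E_5 − E_4| = 1.22 eV.

1.22 eV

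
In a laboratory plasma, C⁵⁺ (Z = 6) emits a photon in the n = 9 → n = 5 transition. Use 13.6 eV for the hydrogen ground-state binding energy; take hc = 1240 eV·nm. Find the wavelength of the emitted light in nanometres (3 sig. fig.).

91.6 nm

For Z = 6 the level energies scale as Z², so the effective Rydberg energy is 13.6 × 36 = 489.6 eV.
ΔE = 489.6 × (1/5² − 1/9²) = 489.6 × 0.02765 = 13.54 eV.
λ = hc/ΔE = 1240 / 13.54 = 91.6 nm.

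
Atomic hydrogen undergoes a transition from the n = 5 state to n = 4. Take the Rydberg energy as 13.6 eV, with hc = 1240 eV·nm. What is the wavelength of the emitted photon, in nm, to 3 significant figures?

4050 nm

ΔE = 13.60 × (1/4² − 1/5²) = 13.60 × 0.02250 = 0.3060 eV.
λ = hc/ΔE = 1240 / 0.3060 = 4050 nm.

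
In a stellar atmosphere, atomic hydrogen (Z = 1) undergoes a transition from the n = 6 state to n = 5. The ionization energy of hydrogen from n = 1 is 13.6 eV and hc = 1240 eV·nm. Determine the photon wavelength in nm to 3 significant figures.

7460 nm

ΔE = 13.60 × (1/5² − 1/6²) = 13.60 × 0.01222 = 0.1662 eV.
λ = hc/ΔE = 1240 / 0.1662 = 7460 nm.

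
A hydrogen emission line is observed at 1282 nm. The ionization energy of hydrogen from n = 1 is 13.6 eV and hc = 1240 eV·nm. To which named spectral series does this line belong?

ΔE = 1240/1282 = 0.9672 eV.
This matches 13.6 × (1/3² − 1/5²), so n_f = 3: the Paschen series.

Paschen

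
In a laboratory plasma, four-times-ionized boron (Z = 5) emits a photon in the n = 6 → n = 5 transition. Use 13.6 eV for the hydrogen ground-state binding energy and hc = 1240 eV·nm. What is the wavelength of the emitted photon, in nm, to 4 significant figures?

For Z = 5 the level energies scale as Z², so the effective Rydberg energy is 13.6 × 25 = 340.0 eV.
ΔE = 340.0 × (1/5² − 1/6²) = 340.0 × 0.01222 = 4.156 eV.
λ = hc/ΔE = 1240 / 4.156 = 298.4 nm.

298.4 nm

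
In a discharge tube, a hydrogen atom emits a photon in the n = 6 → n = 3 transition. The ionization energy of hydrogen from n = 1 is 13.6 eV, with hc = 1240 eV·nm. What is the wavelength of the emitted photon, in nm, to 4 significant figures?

1094 nm

ΔE = 13.60 × (1/3² − 1/6²) = 13.60 × 0.08333 = 1.133 eV.
λ = hc/ΔE = 1240 / 1.133 = 1094 nm.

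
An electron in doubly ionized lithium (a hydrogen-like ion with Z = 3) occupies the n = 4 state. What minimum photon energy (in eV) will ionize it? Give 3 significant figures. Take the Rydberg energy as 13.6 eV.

E_n = −13.6 Z²/n² = −122.4/n² eV for Z = 3.
E_4 = −122.4/16 = −7.65 eV, so ionization (to E = 0) requires 7.65 eV.

7.65 eV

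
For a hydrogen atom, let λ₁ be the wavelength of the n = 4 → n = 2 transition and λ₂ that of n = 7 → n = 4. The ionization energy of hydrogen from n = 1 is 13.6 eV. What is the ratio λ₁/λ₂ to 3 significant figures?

λ ∝ 1/ΔE ∝ 1/(1/n_f² − 1/n_i²), and the Z² and hc factors cancel in the ratio.
λ₁/λ₂ = (1/4² − 1/7²)/(1/2² − 1/4²) = 0.04209/0.1875 = 0.224.

0.224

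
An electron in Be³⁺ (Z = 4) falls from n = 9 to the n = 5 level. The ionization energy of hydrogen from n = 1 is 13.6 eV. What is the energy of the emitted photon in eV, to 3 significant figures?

6.02 eV

The Bohr energies scale as Z², so for Z = 4: E_n = −217.6/n² eV.
E_9 = −217.6/81 = −2.686 eV and E_5 = −217.6/25 = −8.704 eV.
The photon energy is |E_9 − E_5| = 6.02 eV.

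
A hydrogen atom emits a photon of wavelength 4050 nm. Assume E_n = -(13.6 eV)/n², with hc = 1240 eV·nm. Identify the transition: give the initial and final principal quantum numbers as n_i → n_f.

The photon energy is ΔE = hc/λ = 1240 / 4050 = 0.3062 eV.
With Z = 1, ΔE = 13.60 × (1/n_f² − 1/n_i²), so 1/n_f² − 1/n_i² = 0.02251.
Trying n_f = 4 gives 1/n_i² = 0.03999, i.e. n_i ≈ 5; this pair matches.

n_i = 5, n_f = 4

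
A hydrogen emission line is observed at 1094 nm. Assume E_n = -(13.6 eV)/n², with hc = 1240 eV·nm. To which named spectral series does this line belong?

Paschen

ΔE = 1240/1094 = 1.133 eV.
This matches 13.6 × (1/3² − 1/6²), so n_f = 3: the Paschen series.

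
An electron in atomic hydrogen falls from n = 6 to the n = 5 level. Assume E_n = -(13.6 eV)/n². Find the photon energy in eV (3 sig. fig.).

E_6 = −13.60/36 = −0.3778 eV and E_5 = −13.60/25 = −0.5440 eV.
The photon energy is |E_6 − E_5| = 0.166 eV.

0.166 eV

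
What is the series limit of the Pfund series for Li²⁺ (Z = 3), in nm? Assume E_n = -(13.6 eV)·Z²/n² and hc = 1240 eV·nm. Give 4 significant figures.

253.3 nm

The Pfund series has lower level n_f = 5; the series limit corresponds to n_i → ∞.
ΔE_max = 13.6 × 9 / 5² = 4.896 eV.
λ_min = 1240 / 4.896 = 253.3 nm.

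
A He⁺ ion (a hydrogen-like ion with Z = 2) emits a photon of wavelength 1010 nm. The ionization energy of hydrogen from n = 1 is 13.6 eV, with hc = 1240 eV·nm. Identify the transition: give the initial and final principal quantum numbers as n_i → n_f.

The photon energy is ΔE = hc/λ = 1240 / 1010 = 1.228 eV.
With Z = 2, ΔE = 54.40 × (1/n_f² − 1/n_i²), so 1/n_f² − 1/n_i² = 0.02257.
Trying n_f = 4 gives 1/n_i² = 0.03993, i.e. n_i ≈ 5; this pair matches.

n_i = 5, n_f = 4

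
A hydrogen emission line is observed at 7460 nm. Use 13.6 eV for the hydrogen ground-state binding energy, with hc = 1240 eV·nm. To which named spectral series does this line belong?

Pfund

ΔE = 1240/7460 = 0.1662 eV.
This matches 13.6 × (1/5² − 1/6²), so n_f = 5: the Pfund series.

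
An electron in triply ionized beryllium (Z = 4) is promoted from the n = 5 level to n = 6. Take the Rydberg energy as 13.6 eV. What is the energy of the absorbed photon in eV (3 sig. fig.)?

2.66 eV

The Bohr energies scale as Z², so for Z = 4: E_n = −217.6/n² eV.
E_6 = −217.6/36 = −6.044 eV and E_5 = −217.6/25 = −8.704 eV.
The photon energy is |E_6 − E_5| = 2.66 eV.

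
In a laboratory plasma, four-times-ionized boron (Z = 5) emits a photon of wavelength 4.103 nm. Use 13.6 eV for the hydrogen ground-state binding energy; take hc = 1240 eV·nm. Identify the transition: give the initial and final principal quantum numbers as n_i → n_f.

The photon energy is ΔE = hc/λ = 1240 / 4.103 = 302.2 eV.
With Z = 5, ΔE = 340.0 × (1/n_f² − 1/n_i²), so 1/n_f² − 1/n_i² = 0.8889.
Trying n_f = 1 gives 1/n_i² = 0.1111, i.e. n_i ≈ 3; this pair matches.

n_i = 3, n_f = 1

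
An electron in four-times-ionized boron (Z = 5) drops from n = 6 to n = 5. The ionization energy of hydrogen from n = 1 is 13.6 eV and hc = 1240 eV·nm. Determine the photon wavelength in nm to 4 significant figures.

For Z = 5 the level energies scale as Z², so the effective Rydberg energy is 13.6 × 25 = 340.0 eV.
ΔE = 340.0 × (1/5² − 1/6²) = 340.0 × 0.01222 = 4.156 eV.
λ = hc/ΔE = 1240 / 4.156 = 298.4 nm.

298.4 nm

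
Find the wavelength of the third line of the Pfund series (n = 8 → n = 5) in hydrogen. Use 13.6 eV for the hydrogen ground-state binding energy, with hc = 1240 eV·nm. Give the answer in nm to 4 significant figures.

The Pfund series terminates on n_f = 5; the third line has n_i = 5+3 = 8.
ΔE = 13.60 × (1/5² − 1/8²) = 0.3315 eV.
λ = 1240 / 0.3315 = 3741 nm.

3741 nm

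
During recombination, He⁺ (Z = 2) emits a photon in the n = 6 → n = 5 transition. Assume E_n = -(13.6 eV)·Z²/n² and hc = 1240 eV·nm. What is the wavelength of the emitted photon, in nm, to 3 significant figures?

1860 nm

For Z = 2 the level energies scale as Z², so the effective Rydberg energy is 13.6 × 4 = 54.40 eV.
ΔE = 54.40 × (1/5² − 1/6²) = 54.40 × 0.01222 = 0.6649 eV.
λ = hc/ΔE = 1240 / 0.6649 = 1860 nm.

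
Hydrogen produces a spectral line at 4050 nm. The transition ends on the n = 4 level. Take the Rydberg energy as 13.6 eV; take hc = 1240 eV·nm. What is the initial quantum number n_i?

The photon energy is ΔE = hc/λ = 1240 / 4050 = 0.3062 eV.
With Z = 1, ΔE = 13.60 × (1/n_f² − 1/n_i²), so 1/n_f² − 1/n_i² = 0.02251.
With n_f = 4: 1/n_i² = 1/16 − 0.02251 = 0.03999, so n_i ≈ 5.00.

n_i = 5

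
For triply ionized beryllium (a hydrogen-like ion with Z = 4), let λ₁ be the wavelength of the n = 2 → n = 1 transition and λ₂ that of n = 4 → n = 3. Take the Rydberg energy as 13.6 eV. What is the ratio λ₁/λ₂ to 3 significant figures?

λ ∝ 1/ΔE ∝ 1/(1/n_f² − 1/n_i²), and the Z² and hc factors cancel in the ratio.
λ₁/λ₂ = (1/3² − 1/4²)/(1/1² − 1/2²) = 0.04861/0.7500 = 0.0648.

0.0648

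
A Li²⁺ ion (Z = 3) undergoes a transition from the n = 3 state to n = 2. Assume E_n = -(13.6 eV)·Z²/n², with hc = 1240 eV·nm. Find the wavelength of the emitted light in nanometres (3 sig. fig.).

For Z = 3 the level energies scale as Z², so the effective Rydberg energy is 13.6 × 9 = 122.4 eV.
ΔE = 122.4 × (1/2² − 1/3²) = 122.4 × 0.1389 = 17.00 eV.
λ = hc/ΔE = 1240 / 17.00 = 72.9 nm.

72.9 nm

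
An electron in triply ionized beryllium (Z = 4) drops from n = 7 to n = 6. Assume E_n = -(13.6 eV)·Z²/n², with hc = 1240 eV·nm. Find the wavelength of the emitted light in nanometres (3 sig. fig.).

773 nm

For Z = 4 the level energies scale as Z², so the effective Rydberg energy is 13.6 × 16 = 217.6 eV.
ΔE = 217.6 × (1/6² − 1/7²) = 217.6 × 0.007370 = 1.604 eV.
λ = hc/ΔE = 1240 / 1.604 = 773 nm.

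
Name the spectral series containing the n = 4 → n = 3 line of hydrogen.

The series is set by the lower level: n_f = 3 is the Paschen series.

Paschen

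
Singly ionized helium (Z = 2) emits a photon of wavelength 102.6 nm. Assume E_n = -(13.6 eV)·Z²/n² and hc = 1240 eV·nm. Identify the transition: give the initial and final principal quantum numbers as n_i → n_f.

The photon energy is ΔE = hc/λ = 1240 / 102.6 = 12.09 eV.
With Z = 2, ΔE = 54.40 × (1/n_f² − 1/n_i²), so 1/n_f² − 1/n_i² = 0.2222.
Trying n_f = 2 gives 1/n_i² = 0.02784, i.e. n_i ≈ 6; this pair matches.

n_i = 6, n_f = 2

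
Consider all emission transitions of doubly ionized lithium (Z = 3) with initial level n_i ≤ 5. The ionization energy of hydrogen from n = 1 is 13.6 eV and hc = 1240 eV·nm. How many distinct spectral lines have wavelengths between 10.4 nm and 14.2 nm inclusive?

4

Enumerate all n_i → n_f pairs with 1 ≤ n_f < n_i ≤ 5 and compute λ = 1240 / [13.6·9·(1/n_f² − 1/n_i²)].
Lines falling in [10.4, 14.2] nm: 5→1 (10.55 nm), 4→1 (10.81 nm), 3→1 (11.40 nm), 2→1 (13.51 nm).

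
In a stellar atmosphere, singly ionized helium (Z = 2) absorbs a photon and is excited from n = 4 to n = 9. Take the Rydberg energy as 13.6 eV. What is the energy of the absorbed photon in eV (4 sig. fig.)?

The Bohr energies scale as Z², so for Z = 2: E_n = −54.40/n² eV.
E_9 = −54.40/81 = −0.6716 eV and E_4 = −54.40/16 = −3.400 eV.
The photon energy is |E_9 − E_4| = 2.728 eV.

2.728 eV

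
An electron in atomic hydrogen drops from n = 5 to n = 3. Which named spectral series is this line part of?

Paschen

The series is set by the lower level: n_f = 3 is the Paschen series.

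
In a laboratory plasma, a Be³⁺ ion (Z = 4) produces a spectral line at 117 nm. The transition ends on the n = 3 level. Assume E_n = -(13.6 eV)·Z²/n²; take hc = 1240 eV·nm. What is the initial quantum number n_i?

The photon energy is ΔE = hc/λ = 1240 / 117 = 10.60 eV.
With Z = 4, ΔE = 217.6 × (1/n_f² − 1/n_i²), so 1/n_f² − 1/n_i² = 0.04871.
With n_f = 3: 1/n_i² = 1/9 − 0.04871 = 0.06241, so n_i ≈ 4.00.

n_i = 4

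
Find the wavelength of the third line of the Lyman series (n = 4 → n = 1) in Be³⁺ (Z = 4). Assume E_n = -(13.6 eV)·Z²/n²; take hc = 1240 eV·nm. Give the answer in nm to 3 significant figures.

The Lyman series terminates on n_f = 1; the third line has n_i = 1+3 = 4.
ΔE = 217.6 × (1/1² − 1/4²) = 204.0 eV.
λ = 1240 / 204.0 = 6.08 nm.

6.08 nm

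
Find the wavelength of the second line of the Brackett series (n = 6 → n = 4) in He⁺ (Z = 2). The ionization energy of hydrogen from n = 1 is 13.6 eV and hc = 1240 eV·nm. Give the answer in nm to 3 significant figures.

The Brackett series terminates on n_f = 4; the second line has n_i = 4+2 = 6.
ΔE = 54.40 × (1/4² − 1/6²) = 1.889 eV.
λ = 1240 / 1.889 = 656 nm.

656 nm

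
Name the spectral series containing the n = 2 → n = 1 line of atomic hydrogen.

The series is set by the lower level: n_f = 1 is the Lyman series.

Lyman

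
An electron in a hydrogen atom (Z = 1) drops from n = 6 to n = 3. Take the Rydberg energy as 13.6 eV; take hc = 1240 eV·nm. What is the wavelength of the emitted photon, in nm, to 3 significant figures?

1090 nm

ΔE = 13.60 × (1/3² − 1/6²) = 13.60 × 0.08333 = 1.133 eV.
λ = hc/ΔE = 1240 / 1.133 = 1090 nm.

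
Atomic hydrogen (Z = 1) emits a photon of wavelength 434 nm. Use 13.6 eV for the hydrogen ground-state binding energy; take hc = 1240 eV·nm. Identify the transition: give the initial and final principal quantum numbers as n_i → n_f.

The photon energy is ΔE = hc/λ = 1240 / 434 = 2.857 eV.
With Z = 1, ΔE = 13.60 × (1/n_f² − 1/n_i²), so 1/n_f² − 1/n_i² = 0.2101.
Trying n_f = 2 gives 1/n_i² = 0.03992, i.e. n_i ≈ 5; this pair matches.

n_i = 5, n_f = 2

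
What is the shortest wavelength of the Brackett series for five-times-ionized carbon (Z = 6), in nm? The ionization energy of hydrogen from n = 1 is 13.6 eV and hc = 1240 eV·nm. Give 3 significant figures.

40.5 nm

The Brackett series has lower level n_f = 4; the series limit corresponds to n_i → ∞.
ΔE_max = 13.6 × 36 / 4² = 30.60 eV.
λ_min = 1240 / 30.60 = 40.5 nm.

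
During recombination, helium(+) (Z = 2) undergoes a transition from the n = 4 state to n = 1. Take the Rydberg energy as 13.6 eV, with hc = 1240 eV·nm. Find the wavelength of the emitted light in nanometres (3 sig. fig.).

24.3 nm

For Z = 2 the level energies scale as Z², so the effective Rydberg energy is 13.6 × 4 = 54.40 eV.
ΔE = 54.40 × (1/1² − 1/4²) = 54.40 × 0.9375 = 51.00 eV.
λ = hc/ΔE = 1240 / 51.00 = 24.3 nm.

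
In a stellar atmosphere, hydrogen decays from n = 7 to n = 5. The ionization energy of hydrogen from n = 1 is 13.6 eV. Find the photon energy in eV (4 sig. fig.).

E_7 = −13.60/49 = −0.2776 eV and E_5 = −13.60/25 = −0.5440 eV.
The photon energy is |E_7 − E_5| = 0.2664 eV.

0.2664 eV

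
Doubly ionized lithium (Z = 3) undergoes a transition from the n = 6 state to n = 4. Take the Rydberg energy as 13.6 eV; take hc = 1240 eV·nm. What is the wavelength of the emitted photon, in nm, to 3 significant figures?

292 nm

For Z = 3 the level energies scale as Z², so the effective Rydberg energy is 13.6 × 9 = 122.4 eV.
ΔE = 122.4 × (1/4² − 1/6²) = 122.4 × 0.03472 = 4.250 eV.
λ = hc/ΔE = 1240 / 4.250 = 292 nm.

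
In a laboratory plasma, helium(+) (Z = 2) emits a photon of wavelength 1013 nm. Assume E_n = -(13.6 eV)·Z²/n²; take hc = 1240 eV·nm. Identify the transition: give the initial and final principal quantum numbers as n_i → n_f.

n_i = 5, n_f = 4

The photon energy is ΔE = hc/λ = 1240 / 1013 = 1.224 eV.
With Z = 2, ΔE = 54.40 × (1/n_f² − 1/n_i²), so 1/n_f² − 1/n_i² = 0.02250.
Trying n_f = 4 gives 1/n_i² = 0.04000, i.e. n_i ≈ 5; this pair matches.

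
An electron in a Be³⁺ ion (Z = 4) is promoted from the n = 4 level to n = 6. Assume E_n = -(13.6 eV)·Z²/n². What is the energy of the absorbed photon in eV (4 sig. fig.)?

7.556 eV

The Bohr energies scale as Z², so for Z = 4: E_n = −217.6/n² eV.
E_6 = −217.6/36 = −6.044 eV and E_4 = −217.6/16 = −13.60 eV.
The photon energy is |E_6 − E_4| = 7.556 eV.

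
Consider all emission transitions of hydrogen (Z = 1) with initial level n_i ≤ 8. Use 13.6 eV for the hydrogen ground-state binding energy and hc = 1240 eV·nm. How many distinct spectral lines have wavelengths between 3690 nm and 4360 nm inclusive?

2

Enumerate all n_i → n_f pairs with 1 ≤ n_f < n_i ≤ 8 and compute λ = 1240 / [13.6·1·(1/n_f² − 1/n_i²)].
Lines falling in [3690, 4360] nm: 8→5 (3741 nm), 5→4 (4052 nm).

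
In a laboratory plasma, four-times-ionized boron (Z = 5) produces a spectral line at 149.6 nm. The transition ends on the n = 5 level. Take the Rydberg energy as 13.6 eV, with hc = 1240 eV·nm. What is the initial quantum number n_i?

The photon energy is ΔE = hc/λ = 1240 / 149.6 = 8.289 eV.
With Z = 5, ΔE = 340.0 × (1/n_f² − 1/n_i²), so 1/n_f² − 1/n_i² = 0.02438.
With n_f = 5: 1/n_i² = 1/25 − 0.02438 = 0.01562, so n_i ≈ 8.00.

n_i = 8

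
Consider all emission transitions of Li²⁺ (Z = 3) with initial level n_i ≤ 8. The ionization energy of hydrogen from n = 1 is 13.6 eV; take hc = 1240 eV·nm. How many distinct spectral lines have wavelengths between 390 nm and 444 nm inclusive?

Enumerate all n_i → n_f pairs with 1 ≤ n_f < n_i ≤ 8 and compute λ = 1240 / [13.6·9·(1/n_f² − 1/n_i²)].
Lines falling in [390, 444] nm: 8→5 (415.6 nm).

1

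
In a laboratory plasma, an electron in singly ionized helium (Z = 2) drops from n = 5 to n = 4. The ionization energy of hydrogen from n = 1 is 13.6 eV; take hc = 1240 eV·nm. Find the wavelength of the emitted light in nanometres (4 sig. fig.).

For Z = 2 the level energies scale as Z², so the effective Rydberg energy is 13.6 × 4 = 54.40 eV.
ΔE = 54.40 × (1/4² − 1/5²) = 54.40 × 0.02250 = 1.224 eV.
λ = hc/ΔE = 1240 / 1.224 = 1013 nm.

1013 nm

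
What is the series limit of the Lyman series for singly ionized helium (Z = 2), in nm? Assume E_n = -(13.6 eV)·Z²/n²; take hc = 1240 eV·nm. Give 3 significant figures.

The Lyman series has lower level n_f = 1; the series limit corresponds to n_i → ∞.
ΔE_max = 13.6 × 4 / 1² = 54.40 eV.
λ_min = 1240 / 54.40 = 22.8 nm.

22.8 nm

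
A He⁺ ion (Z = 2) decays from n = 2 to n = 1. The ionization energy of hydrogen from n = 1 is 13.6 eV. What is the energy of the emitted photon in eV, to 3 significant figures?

40.8 eV

The Bohr energies scale as Z², so for Z = 2: E_n = −54.40/n² eV.
E_2 = −54.40/4 = −13.60 eV and E_1 = −54.40/1 = −54.40 eV.
The photon energy is |E_2 − E_1| = 40.8 eV.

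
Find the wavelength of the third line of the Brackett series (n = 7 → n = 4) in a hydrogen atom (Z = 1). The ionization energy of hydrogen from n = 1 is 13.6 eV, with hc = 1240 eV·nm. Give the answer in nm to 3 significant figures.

2170 nm

The Brackett series terminates on n_f = 4; the third line has n_i = 4+3 = 7.
ΔE = 13.60 × (1/4² − 1/7²) = 0.5724 eV.
λ = 1240 / 0.5724 = 2170 nm.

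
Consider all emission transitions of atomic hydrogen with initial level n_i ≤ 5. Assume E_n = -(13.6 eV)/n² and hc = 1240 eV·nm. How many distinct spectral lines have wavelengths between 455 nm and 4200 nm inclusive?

5

Enumerate all n_i → n_f pairs with 1 ≤ n_f < n_i ≤ 5 and compute λ = 1240 / [13.6·1·(1/n_f² − 1/n_i²)].
Lines falling in [455, 4200] nm: 4→2 (486.3 nm), 3→2 (656.5 nm), 5→3 (1282 nm), 4→3 (1876 nm), 5→4 (4052 nm).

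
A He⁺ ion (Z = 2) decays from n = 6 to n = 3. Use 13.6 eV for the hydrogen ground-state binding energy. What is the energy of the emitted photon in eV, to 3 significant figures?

4.53 eV

The Bohr energies scale as Z², so for Z = 2: E_n = −54.40/n² eV.
E_6 = −54.40/36 = −1.511 eV and E_3 = −54.40/9 = −6.044 eV.
The photon energy is |E_6 − E_3| = 4.53 eV.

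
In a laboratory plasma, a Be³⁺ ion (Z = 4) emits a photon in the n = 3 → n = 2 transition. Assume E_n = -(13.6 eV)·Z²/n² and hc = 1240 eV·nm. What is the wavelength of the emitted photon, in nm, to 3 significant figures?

41.0 nm

For Z = 4 the level energies scale as Z², so the effective Rydberg energy is 13.6 × 16 = 217.6 eV.
ΔE = 217.6 × (1/2² − 1/3²) = 217.6 × 0.1389 = 30.22 eV.
λ = hc/ΔE = 1240 / 30.22 = 41.0 nm.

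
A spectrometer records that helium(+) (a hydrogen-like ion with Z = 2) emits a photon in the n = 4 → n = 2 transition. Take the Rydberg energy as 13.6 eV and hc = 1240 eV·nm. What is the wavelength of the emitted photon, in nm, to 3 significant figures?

122 nm

For Z = 2 the level energies scale as Z², so the effective Rydberg energy is 13.6 × 4 = 54.40 eV.
ΔE = 54.40 × (1/2² − 1/4²) = 54.40 × 0.1875 = 10.20 eV.
λ = hc/ΔE = 1240 / 10.20 = 122 nm.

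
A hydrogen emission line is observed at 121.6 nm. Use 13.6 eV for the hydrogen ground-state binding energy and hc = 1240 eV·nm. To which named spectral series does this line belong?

ΔE = 1240/121.6 = 10.20 eV.
This matches 13.6 × (1/1² − 1/2²), so n_f = 1: the Lyman series.

Lyman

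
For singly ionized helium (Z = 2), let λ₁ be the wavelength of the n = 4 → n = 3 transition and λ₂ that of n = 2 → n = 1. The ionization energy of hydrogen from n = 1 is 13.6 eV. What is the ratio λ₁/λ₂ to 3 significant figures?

λ ∝ 1/ΔE ∝ 1/(1/n_f² − 1/n_i²), and the Z² and hc factors cancel in the ratio.
λ₁/λ₂ = (1/1² − 1/2²)/(1/3² − 1/4²) = 0.7500/0.04861 = 15.4.

15.4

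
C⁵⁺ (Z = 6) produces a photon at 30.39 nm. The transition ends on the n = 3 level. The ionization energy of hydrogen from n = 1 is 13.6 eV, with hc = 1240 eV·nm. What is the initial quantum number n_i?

The photon energy is ΔE = hc/λ = 1240 / 30.39 = 40.80 eV.
With Z = 6, ΔE = 489.6 × (1/n_f² − 1/n_i²), so 1/n_f² − 1/n_i² = 0.08334.
With n_f = 3: 1/n_i² = 1/9 − 0.08334 = 0.02777, so n_i ≈ 6.00.

n_i = 6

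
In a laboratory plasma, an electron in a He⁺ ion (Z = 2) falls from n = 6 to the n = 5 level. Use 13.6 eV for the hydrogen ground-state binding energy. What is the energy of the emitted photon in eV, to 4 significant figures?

The Bohr energies scale as Z², so for Z = 2: E_n = −54.40/n² eV.
E_6 = −54.40/36 = −1.511 eV and E_5 = −54.40/25 = −2.176 eV.
The photon energy is |E_6 − E_5| = 0.6649 eV.

0.6649 eV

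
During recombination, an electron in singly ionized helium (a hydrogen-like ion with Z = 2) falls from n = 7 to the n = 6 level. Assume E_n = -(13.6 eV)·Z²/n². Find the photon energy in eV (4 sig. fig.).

0.4009 eV

The Bohr energies scale as Z², so for Z = 2: E_n = −54.40/n² eV.
E_7 = −54.40/49 = −1.110 eV and E_6 = −54.40/36 = −1.511 eV.
The photon energy is |E_7 − E_6| = 0.4009 eV.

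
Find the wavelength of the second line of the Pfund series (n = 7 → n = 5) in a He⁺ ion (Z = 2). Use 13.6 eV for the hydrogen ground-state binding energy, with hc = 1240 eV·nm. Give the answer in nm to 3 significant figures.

The Pfund series terminates on n_f = 5; the second line has n_i = 5+2 = 7.
ΔE = 54.40 × (1/5² − 1/7²) = 1.066 eV.
λ = 1240 / 1.066 = 1160 nm.

1160 nm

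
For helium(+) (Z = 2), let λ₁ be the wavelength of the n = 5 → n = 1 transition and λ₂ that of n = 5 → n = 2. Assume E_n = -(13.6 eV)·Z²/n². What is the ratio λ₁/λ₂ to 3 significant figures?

0.219

λ ∝ 1/ΔE ∝ 1/(1/n_f² − 1/n_i²), and the Z² and hc factors cancel in the ratio.
λ₁/λ₂ = (1/2² − 1/5²)/(1/1² − 1/5²) = 0.2100/0.9600 = 0.219.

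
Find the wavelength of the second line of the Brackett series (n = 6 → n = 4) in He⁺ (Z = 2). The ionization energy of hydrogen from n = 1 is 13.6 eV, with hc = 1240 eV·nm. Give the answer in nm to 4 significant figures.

656.5 nm

The Brackett series terminates on n_f = 4; the second line has n_i = 4+2 = 6.
ΔE = 54.40 × (1/4² − 1/6²) = 1.889 eV.
λ = 1240 / 1.889 = 656.5 nm.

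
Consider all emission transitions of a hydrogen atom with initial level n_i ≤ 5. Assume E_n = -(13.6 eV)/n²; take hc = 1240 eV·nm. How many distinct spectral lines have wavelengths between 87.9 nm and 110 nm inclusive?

Enumerate all n_i → n_f pairs with 1 ≤ n_f < n_i ≤ 5 and compute λ = 1240 / [13.6·1·(1/n_f² − 1/n_i²)].
Lines falling in [87.9, 110] nm: 5→1 (94.98 nm), 4→1 (97.25 nm), 3→1 (102.6 nm).

3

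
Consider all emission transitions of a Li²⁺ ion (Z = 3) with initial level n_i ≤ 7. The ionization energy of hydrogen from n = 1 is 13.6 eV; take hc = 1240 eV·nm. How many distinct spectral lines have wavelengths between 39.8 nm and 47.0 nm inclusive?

2

Enumerate all n_i → n_f pairs with 1 ≤ n_f < n_i ≤ 7 and compute λ = 1240 / [13.6·9·(1/n_f² − 1/n_i²)].
Lines falling in [39.8, 47.0] nm: 7→2 (44.12 nm), 6→2 (45.59 nm).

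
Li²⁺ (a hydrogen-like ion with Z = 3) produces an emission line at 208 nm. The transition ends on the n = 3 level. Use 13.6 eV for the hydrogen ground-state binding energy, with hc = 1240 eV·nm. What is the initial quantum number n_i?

The photon energy is ΔE = hc/λ = 1240 / 208 = 5.962 eV.
With Z = 3, ΔE = 122.4 × (1/n_f² − 1/n_i²), so 1/n_f² − 1/n_i² = 0.04871.
With n_f = 3: 1/n_i² = 1/9 − 0.04871 = 0.06241, so n_i ≈ 4.00.

n_i = 4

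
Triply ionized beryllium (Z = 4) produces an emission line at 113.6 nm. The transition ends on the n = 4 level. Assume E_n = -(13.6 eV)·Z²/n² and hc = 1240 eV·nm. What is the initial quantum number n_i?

The photon energy is ΔE = hc/λ = 1240 / 113.6 = 10.92 eV.
With Z = 4, ΔE = 217.6 × (1/n_f² − 1/n_i²), so 1/n_f² − 1/n_i² = 0.05016.
With n_f = 4: 1/n_i² = 1/16 − 0.05016 = 0.01234, so n_i ≈ 9.00.

n_i = 9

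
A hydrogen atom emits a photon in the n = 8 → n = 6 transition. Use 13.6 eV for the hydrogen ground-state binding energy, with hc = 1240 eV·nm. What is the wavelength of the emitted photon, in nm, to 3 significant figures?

ΔE = 13.60 × (1/6² − 1/8²) = 13.60 × 0.01215 = 0.1653 eV.
λ = hc/ΔE = 1240 / 0.1653 = 7500 nm.

7500 nm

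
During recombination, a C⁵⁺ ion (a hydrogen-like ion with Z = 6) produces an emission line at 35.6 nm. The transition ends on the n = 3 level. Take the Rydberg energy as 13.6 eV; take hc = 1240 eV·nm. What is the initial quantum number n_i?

The photon energy is ΔE = hc/λ = 1240 / 35.6 = 34.83 eV.
With Z = 6, ΔE = 489.6 × (1/n_f² − 1/n_i²), so 1/n_f² − 1/n_i² = 0.07114.
With n_f = 3: 1/n_i² = 1/9 − 0.07114 = 0.03997, so n_i ≈ 5.00.

n_i = 5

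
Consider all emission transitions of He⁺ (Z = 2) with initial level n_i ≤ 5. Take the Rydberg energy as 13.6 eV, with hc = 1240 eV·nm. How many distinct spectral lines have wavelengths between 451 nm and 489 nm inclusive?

Enumerate all n_i → n_f pairs with 1 ≤ n_f < n_i ≤ 5 and compute λ = 1240 / [13.6·4·(1/n_f² − 1/n_i²)].
Lines falling in [451, 489] nm: 4→3 (468.9 nm).

1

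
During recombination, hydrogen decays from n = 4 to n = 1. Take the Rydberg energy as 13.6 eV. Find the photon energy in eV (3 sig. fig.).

12.8 eV

E_4 = −13.60/16 = −0.8500 eV and E_1 = −13.60/1 = −13.60 eV.
The photon energy is |E_4 − E_1| = 12.8 eV.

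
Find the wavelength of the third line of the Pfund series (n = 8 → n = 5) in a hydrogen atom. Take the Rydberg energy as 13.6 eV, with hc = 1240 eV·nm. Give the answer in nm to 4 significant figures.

3741 nm

The Pfund series terminates on n_f = 5; the third line has n_i = 5+3 = 8.
ΔE = 13.60 × (1/5² − 1/8²) = 0.3315 eV.
λ = 1240 / 0.3315 = 3741 nm.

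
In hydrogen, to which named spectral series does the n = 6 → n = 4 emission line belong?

Brackett

The series is set by the lower level: n_f = 4 is the Brackett series.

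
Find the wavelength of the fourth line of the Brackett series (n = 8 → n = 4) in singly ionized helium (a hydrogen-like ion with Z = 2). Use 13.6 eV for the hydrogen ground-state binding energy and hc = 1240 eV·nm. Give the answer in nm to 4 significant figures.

The Brackett series terminates on n_f = 4; the fourth line has n_i = 4+4 = 8.
ΔE = 54.40 × (1/4² − 1/8²) = 2.550 eV.
λ = 1240 / 2.550 = 486.3 nm.

486.3 nm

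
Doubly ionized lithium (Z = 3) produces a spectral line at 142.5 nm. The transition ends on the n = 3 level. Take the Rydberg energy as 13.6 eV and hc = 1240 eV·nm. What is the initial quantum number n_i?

n_i = 5

The photon energy is ΔE = hc/λ = 1240 / 142.5 = 8.702 eV.
With Z = 3, ΔE = 122.4 × (1/n_f² − 1/n_i²), so 1/n_f² − 1/n_i² = 0.07109.
With n_f = 3: 1/n_i² = 1/9 − 0.07109 = 0.04002, so n_i ≈ 5.00.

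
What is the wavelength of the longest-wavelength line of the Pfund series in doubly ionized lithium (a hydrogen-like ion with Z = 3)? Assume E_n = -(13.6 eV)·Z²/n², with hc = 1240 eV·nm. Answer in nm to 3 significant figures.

The Pfund series terminates on n_f = 5; the first line has n_i = 5+1 = 6.
ΔE = 122.4 × (1/5² − 1/6²) = 1.496 eV.
λ = 1240 / 1.496 = 829 nm.

829 nm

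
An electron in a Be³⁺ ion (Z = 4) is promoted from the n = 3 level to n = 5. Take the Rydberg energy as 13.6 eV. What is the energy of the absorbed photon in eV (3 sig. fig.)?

The Bohr energies scale as Z², so for Z = 4: E_n = −217.6/n² eV.
E_5 = −217.6/25 = −8.704 eV and E_3 = −217.6/9 = −24.18 eV.
The photon energy is |E_5 − E_3| = 15.5 eV.

15.5 eV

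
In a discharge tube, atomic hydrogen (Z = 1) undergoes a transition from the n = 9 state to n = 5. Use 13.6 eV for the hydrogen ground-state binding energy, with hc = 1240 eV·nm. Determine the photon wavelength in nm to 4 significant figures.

ΔE = 13.60 × (1/5² − 1/9²) = 13.60 × 0.02765 = 0.3761 eV.
λ = hc/ΔE = 1240 / 0.3761 = 3297 nm.

3297 nm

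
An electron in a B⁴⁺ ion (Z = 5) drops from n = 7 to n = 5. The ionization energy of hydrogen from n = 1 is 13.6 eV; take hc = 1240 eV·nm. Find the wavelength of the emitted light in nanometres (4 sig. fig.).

For Z = 5 the level energies scale as Z², so the effective Rydberg energy is 13.6 × 25 = 340.0 eV.
ΔE = 340.0 × (1/5² − 1/7²) = 340.0 × 0.01959 = 6.661 eV.
λ = hc/ΔE = 1240 / 6.661 = 186.2 nm.

186.2 nm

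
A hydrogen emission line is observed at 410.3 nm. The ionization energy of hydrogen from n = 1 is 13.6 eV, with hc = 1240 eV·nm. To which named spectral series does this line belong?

ΔE = 1240/410.3 = 3.022 eV.
This matches 13.6 × (1/2² − 1/6²), so n_f = 2: the Balmer series.

Balmer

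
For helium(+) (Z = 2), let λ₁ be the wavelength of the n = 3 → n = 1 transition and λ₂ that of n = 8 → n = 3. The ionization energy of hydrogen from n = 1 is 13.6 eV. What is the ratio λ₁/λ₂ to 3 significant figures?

λ ∝ 1/ΔE ∝ 1/(1/n_f² − 1/n_i²), and the Z² and hc factors cancel in the ratio.
λ₁/λ₂ = (1/3² − 1/8²)/(1/1² − 1/3²) = 0.09549/0.8889 = 0.107.

0.107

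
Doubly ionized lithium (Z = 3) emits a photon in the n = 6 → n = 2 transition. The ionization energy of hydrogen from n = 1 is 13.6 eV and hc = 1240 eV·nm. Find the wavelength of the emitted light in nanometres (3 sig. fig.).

For Z = 3 the level energies scale as Z², so the effective Rydberg energy is 13.6 × 9 = 122.4 eV.
ΔE = 122.4 × (1/2² − 1/6²) = 122.4 × 0.2222 = 27.20 eV.
λ = hc/ΔE = 1240 / 27.20 = 45.6 nm.

45.6 nm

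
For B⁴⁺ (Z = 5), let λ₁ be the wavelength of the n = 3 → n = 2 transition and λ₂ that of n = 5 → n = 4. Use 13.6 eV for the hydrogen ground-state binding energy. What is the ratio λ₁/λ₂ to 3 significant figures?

0.162

λ ∝ 1/ΔE ∝ 1/(1/n_f² − 1/n_i²), and the Z² and hc factors cancel in the ratio.
λ₁/λ₂ = (1/4² − 1/5²)/(1/2² − 1/3²) = 0.02250/0.1389 = 0.162.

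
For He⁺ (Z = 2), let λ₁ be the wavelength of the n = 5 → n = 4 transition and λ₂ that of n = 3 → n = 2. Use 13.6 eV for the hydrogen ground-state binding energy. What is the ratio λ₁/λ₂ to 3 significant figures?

λ ∝ 1/ΔE ∝ 1/(1/n_f² − 1/n_i²), and the Z² and hc factors cancel in the ratio.
λ₁/λ₂ = (1/2² − 1/3²)/(1/4² − 1/5²) = 0.1389/0.02250 = 6.17.

6.17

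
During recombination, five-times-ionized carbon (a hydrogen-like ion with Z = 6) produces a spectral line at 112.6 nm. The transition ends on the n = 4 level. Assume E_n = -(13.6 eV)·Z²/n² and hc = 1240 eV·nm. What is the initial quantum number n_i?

The photon energy is ΔE = hc/λ = 1240 / 112.6 = 11.01 eV.
With Z = 6, ΔE = 489.6 × (1/n_f² − 1/n_i²), so 1/n_f² − 1/n_i² = 0.02249.
With n_f = 4: 1/n_i² = 1/16 − 0.02249 = 0.04001, so n_i ≈ 5.00.

n_i = 5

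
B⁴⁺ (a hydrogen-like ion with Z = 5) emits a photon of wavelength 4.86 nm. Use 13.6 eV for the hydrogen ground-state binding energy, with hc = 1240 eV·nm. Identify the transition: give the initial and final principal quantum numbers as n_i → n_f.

The photon energy is ΔE = hc/λ = 1240 / 4.86 = 255.1 eV.
With Z = 5, ΔE = 340.0 × (1/n_f² − 1/n_i²), so 1/n_f² − 1/n_i² = 0.7504.
Trying n_f = 1 gives 1/n_i² = 0.2496, i.e. n_i ≈ 2; this pair matches.

n_i = 2, n_f = 1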